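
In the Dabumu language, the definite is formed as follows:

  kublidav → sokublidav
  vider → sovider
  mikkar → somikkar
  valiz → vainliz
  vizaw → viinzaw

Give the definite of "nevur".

sonevur

"nevur" ends in -r. The stems ending in -r (vider → sovider, mikkar → somikkar) add the prefix so-.
The other pattern: stems ending in -w or -z insert -in- after the first vowel.
So nevur → sonevur.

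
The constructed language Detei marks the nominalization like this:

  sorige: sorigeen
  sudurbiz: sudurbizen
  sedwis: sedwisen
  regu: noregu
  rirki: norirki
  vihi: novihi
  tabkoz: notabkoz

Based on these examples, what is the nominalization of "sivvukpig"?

sudurbiz and tabkoz both end in -z yet inflect differently (sudurbizen, notabkoz), so the final letter is not what conditions the rule; the first letter is.
"sivvukpig" begins with s-. The stems beginning with s- (sorige → sorigeen, sedwis → sedwisen, sudurbiz → sudurbizen) add -en.
So sivvukpig → sivvukpigen.

sivvukpigen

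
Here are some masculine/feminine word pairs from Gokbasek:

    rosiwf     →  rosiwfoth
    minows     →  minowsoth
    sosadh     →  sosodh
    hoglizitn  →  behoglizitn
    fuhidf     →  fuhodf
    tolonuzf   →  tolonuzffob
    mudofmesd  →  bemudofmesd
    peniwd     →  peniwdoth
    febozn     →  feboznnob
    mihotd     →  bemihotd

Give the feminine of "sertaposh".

besertaposh

"sertaposh" has second-to-last letter 's'. The one such stem in the data (mudofmesd → bemudofmesd) adds the prefix be-, so the same rule applies.
The other patterns: stems whose second-to-last letter is 'w' add -oth; stems whose second-to-last letter is 'd' change the last vowel to 'o'; stems whose second-to-last letter is 'z' double the final consonant and add -ob.
So sertaposh → besertaposh.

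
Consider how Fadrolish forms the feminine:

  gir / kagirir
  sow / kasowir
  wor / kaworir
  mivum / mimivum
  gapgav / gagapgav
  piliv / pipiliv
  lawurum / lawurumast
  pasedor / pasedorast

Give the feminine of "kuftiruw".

mivum and lawurum both end in -m yet inflect differently (mimivum, lawurumast), so the final letter is not what conditions the rule; the number of vowels is.
"kuftiruw" has 3 vowels. The stems with 3 vowels (lawurum → lawurumast, pasedor → pasedorast) add -ast.
The other patterns: stems with 1 vowel add ka- … -ir around the stem; stems with 2 vowels repeat the first consonant+vowel as a prefix.
So kuftiruw → kuftiruwast.

kuftiruwast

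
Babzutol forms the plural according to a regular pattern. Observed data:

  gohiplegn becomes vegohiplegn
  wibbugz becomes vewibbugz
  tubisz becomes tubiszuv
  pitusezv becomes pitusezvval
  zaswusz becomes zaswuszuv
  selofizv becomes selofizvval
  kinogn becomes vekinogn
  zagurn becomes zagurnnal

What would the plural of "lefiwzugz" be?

tubisz and wibbugz both end in -z yet inflect differently (tubiszuv, vewibbugz), so the final letter is not what conditions the rule; the second-to-last letter is.
"lefiwzugz" has second-to-last letter 'g'. The stems whose second-to-last letter is 'g' (wibbugz → vewibbugz, gohiplegn → vegohiplegn, kinogn → vekinogn) add the prefix ve-.
The other patterns: stems whose second-to-last letter is 's' add -uv; stems whose second-to-last letter is 'r' or 'z' double the final consonant and add -al.
So lefiwzugz → velefiwzugz.

velefiwzugz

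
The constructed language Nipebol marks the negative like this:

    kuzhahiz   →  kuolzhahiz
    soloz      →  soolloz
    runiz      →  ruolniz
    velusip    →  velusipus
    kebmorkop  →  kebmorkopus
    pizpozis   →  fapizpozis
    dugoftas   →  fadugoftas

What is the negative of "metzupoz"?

meoltzupoz

kuzhahiz and velusip both have last vowel 'i' yet inflect differently (kuolzhahiz, velusipus), so the last vowel is not what conditions the rule; the final letter is.
"metzupoz" ends in -z. The stems ending in -z (kuzhahiz → kuolzhahiz, soloz → soolloz, runiz → ruolniz) insert -ol- after the first vowel.
The other patterns: stems ending in -p add -us; stems ending in -s add the prefix fa-.
So metzupoz → meoltzupoz.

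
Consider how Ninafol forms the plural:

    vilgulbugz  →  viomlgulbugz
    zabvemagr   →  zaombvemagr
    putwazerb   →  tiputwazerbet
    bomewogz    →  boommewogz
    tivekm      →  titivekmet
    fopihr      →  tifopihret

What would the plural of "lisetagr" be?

liomsetagr

zabvemagr and fopihr both end in -r yet inflect differently (zaombvemagr, tifopihret), so the final letter is not what conditions the rule; the second-to-last letter is.
"lisetagr" has second-to-last letter 'g'. The stems whose second-to-last letter is 'g' (zabvemagr → zaombvemagr, vilgulbugz → viomlgulbugz, bomewogz → boommewogz) insert -om- after the first vowel.
So lisetagr → liomsetagr.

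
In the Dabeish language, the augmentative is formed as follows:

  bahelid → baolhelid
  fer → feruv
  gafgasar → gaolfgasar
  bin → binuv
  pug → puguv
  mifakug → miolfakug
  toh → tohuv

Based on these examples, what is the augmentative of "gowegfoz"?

"gowegfoz" has 3 vowels. The stems with 3 vowels (gafgasar → gaolfgasar, bahelid → baolhelid, mifakug → miolfakug) insert -ol- after the first vowel.
So gowegfoz → goolwegfoz.

goolwegfoz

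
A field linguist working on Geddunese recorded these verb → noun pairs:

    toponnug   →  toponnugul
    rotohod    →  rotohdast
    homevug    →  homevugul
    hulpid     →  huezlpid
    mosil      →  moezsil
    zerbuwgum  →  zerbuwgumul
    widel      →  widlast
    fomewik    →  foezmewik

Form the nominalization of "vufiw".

vuezfiw

"vufiw" has last vowel 'i'. The stems whose last vowel is 'i' (fomewik → foezmewik, mosil → moezsil, hulpid → huezlpid) insert -ez- after the first vowel.
The other patterns: stems whose last vowel is 'u' add -ul; stems whose last vowel is 'e' or 'o' delete the last vowel and add -ast.
So vufiw → vuezfiw.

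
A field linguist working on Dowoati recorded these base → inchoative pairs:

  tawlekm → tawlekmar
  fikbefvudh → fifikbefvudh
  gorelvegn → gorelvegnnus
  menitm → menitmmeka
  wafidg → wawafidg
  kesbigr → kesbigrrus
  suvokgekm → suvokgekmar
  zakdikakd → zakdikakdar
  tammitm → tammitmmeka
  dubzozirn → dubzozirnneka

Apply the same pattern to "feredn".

"feredn" has second-to-last letter 'd'. The stems whose second-to-last letter is 'd' (fikbefvudh → fifikbefvudh, wafidg → wawafidg) repeat the first consonant+vowel as a prefix.
So feredn → feferedn.

feferedn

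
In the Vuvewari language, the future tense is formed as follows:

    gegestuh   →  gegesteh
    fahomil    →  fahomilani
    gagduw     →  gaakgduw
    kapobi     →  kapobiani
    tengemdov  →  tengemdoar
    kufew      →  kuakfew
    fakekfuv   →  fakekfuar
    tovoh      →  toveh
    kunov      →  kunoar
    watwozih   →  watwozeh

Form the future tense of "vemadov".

vemadoar

gagduw and fakekfuv both have last vowel 'u' yet inflect differently (gaakgduw, fakekfuar), so the last vowel is not what conditions the rule; the final letter is.
"vemadov" ends in -v. The stems ending in -v (tengemdov → tengemdoar, fakekfuv → fakekfuar, kunov → kunoar) drop the final letter and add -ar.
The other patterns: stems ending in -w insert -ak- after the first vowel; stems ending in -h change the last vowel to 'e'; stems ending in -i or -l add -ani.
So vemadov → vemadoar.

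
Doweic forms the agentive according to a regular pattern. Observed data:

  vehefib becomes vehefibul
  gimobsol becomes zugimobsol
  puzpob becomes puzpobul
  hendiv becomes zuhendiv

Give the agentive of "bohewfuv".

"bohewfuv" ends in -v. The one such stem in the data (hendiv → zuhendiv) adds the prefix zu-, so the same rule applies.
So bohewfuv → zubohewfuv.

zubohewfuv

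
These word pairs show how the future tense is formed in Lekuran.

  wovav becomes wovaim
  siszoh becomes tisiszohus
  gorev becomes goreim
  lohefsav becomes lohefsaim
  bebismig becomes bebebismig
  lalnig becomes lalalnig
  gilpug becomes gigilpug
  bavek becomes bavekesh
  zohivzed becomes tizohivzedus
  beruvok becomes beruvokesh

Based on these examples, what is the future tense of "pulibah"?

bavek and gorev both have last vowel 'e' yet inflect differently (bavekesh, goreim), so the last vowel is not what conditions the rule; the final letter is.
"pulibah" ends in -h. The one such stem in the data (siszoh → tisiszohus) adds ti- … -us around the stem, so the same rule applies.
The other patterns: stems ending in -k add -esh; stems ending in -v drop the final letter and add -im; stems ending in -g repeat the first consonant+vowel as a prefix.
So pulibah → tipulibahus.

tipulibahus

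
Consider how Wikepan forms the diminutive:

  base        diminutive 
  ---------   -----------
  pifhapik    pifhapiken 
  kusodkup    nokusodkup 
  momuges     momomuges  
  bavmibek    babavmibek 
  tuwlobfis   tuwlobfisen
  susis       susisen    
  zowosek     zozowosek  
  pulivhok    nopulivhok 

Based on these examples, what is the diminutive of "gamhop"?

"gamhop" has last vowel 'o'. The one such stem in the data (pulivhok → nopulivhok) adds the prefix no-, so the same rule applies.
So gamhop → nogamhop.

nogamhop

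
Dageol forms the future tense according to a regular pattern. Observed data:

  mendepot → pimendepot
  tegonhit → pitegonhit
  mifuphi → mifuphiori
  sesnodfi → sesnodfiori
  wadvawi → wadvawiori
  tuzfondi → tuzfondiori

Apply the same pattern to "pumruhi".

mifuphi and tegonhit both have last vowel 'i' yet inflect differently (mifuphiori, pitegonhit), so the last vowel is not what conditions the rule; the final letter is.
"pumruhi" ends in -i. The stems ending in -i (mifuphi → mifuphiori, sesnodfi → sesnodfiori, wadvawi → wadvawiori) add -ori.
The other pattern: stems ending in -t add the prefix pi-.
So pumruhi → pumruhiori.

pumruhiori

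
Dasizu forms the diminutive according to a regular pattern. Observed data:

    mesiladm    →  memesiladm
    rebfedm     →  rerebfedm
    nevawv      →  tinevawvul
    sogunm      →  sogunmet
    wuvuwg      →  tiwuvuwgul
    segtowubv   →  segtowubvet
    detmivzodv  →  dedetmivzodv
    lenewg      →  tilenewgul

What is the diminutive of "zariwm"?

tizariwmul

nevawv and detmivzodv both end in -v yet inflect differently (tinevawvul, dedetmivzodv), so the final letter is not what conditions the rule; the second-to-last letter is.
"zariwm" has second-to-last letter 'w'. The stems whose second-to-last letter is 'w' (wuvuwg → tiwuvuwgul, nevawv → tinevawvul, lenewg → tilenewgul) add ti- … -ul around the stem.
The other patterns: stems whose second-to-last letter is 'd' repeat the first consonant+vowel as a prefix; stems whose second-to-last letter is 'b' or 'n' add -et.
So zariwm → tizariwmul.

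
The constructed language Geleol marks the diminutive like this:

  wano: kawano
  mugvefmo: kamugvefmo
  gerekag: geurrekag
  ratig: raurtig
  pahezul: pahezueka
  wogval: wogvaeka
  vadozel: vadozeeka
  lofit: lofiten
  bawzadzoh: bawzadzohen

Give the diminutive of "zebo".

kazebo

"zebo" ends in -o. The stems ending in -o (wano → kawano, mugvefmo → kamugvefmo) add the prefix ka-.
So zebo → kazebo.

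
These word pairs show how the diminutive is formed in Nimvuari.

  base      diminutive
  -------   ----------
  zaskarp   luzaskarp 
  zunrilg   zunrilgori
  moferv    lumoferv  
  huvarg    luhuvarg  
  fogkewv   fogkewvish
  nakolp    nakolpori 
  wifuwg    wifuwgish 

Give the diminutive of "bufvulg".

zunrilg and wifuwg both end in -g yet inflect differently (zunrilgori, wifuwgish), so the final letter is not what conditions the rule; the second-to-last letter is.
"bufvulg" has second-to-last letter 'l'. The stems whose second-to-last letter is 'l' (nakolp → nakolpori, zunrilg → zunrilgori) add -ori.
So bufvulg → bufvulgori.

bufvulgori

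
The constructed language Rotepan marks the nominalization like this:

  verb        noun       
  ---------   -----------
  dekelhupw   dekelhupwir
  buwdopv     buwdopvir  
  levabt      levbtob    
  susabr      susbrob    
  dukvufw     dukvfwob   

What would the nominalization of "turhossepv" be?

dekelhupw and dukvufw both end in -w yet inflect differently (dekelhupwir, dukvfwob), so the final letter is not what conditions the rule; the second-to-last letter is.
"turhossepv" has second-to-last letter 'p'. The stems whose second-to-last letter is 'p' (dekelhupw → dekelhupwir, buwdopv → buwdopvir) add -ir.
The other pattern: stems whose second-to-last letter is 'b' or 'f' delete the last vowel and add -ob.
So turhossepv → turhossepvir.

turhossepvir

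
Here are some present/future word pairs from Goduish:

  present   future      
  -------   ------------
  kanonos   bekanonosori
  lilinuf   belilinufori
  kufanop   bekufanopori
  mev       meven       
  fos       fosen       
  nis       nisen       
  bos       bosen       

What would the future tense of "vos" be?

vosen

"vos" has 1 vowel. The stems with 1 vowel (mev → meven, fos → fosen, nis → nisen) add -en.
The other pattern: stems with 3 vowels add be- … -ori around the stem.
So vos → vosen.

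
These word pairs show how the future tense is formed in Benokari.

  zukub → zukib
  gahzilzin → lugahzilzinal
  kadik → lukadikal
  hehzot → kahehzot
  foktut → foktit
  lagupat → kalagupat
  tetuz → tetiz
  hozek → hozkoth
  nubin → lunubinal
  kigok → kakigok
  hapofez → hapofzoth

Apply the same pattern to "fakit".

lufakital

"fakit" has last vowel 'i'. The stems whose last vowel is 'i' (nubin → lunubinal, gahzilzin → lugahzilzinal, kadik → lukadikal) add lu- … -al around the stem.
The other patterns: stems whose last vowel is 'a' or 'o' add the prefix ka-; stems whose last vowel is 'u' change the last vowel to 'i'; stems whose last vowel is 'e' delete the last vowel and add -oth.
So fakit → lufakital.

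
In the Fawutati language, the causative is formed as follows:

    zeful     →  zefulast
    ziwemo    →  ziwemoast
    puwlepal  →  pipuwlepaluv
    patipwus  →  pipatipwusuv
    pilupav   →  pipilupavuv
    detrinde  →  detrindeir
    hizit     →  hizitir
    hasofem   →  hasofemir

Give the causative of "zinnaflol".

zeful and puwlepal both end in -l yet inflect differently (zefulast, pipuwlepaluv), so the final letter is not what conditions the rule; the first letter is.
"zinnaflol" begins with z-. The stems beginning with z- (zeful → zefulast, ziwemo → ziwemoast) add -ast.
The other patterns: stems beginning with p- add pi- … -uv around the stem; stems beginning with d- or h- add -ir.
So zinnaflol → zinnaflolast.

zinnaflolast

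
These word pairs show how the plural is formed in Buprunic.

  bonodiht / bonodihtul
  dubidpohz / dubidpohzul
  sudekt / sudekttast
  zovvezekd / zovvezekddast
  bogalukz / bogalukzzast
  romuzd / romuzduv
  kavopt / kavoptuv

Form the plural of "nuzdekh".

bonodiht and sudekt both end in -t yet inflect differently (bonodihtul, sudekttast), so the final letter is not what conditions the rule; the second-to-last letter is.
"nuzdekh" has second-to-last letter 'k'. The stems whose second-to-last letter is 'k' (sudekt → sudekttast, zovvezekd → zovvezekddast, bogalukz → bogalukzzast) double the final consonant and add -ast.
The other patterns: stems whose second-to-last letter is 'h' add -ul; stems whose second-to-last letter is 'p' or 'z' add -uv.
So nuzdekh → nuzdekhhast.

nuzdekhhast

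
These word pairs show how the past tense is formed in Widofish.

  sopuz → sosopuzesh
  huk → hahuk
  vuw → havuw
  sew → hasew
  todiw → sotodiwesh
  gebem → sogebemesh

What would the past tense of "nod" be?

todiw and sew both end in -w yet inflect differently (sotodiwesh, hasew), so the final letter is not what conditions the rule; the number of vowels is.
"nod" has 1 vowel. The stems with 1 vowel (sew → hasew, vuw → havuw, huk → hahuk) add the prefix ha-.
The other pattern: stems with 2 vowels add so- … -esh around the stem.
So nod → hanod.

hanod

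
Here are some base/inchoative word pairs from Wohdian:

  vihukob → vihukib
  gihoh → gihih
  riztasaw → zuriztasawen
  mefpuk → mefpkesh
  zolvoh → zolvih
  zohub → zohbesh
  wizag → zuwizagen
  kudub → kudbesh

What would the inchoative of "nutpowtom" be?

"nutpowtom" has last vowel 'o'. The stems whose last vowel is 'o' (gihoh → gihih, zolvoh → zolvih, vihukob → vihukib) change the last vowel to 'i'.
So nutpowtom → nutpowtim.

nutpowtim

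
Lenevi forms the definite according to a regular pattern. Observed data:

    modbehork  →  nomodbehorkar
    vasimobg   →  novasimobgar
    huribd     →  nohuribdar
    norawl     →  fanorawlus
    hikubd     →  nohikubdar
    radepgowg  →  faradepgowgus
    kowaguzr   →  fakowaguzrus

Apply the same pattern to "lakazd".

vasimobg and radepgowg both end in -g yet inflect differently (novasimobgar, faradepgowgus), so the final letter is not what conditions the rule; the second-to-last letter is.
"lakazd" has second-to-last letter 'z'. The one such stem in the data (kowaguzr → fakowaguzrus) adds fa- … -us around the stem, so the same rule applies.
The other pattern: stems whose second-to-last letter is 'b' or 'r' add no- … -ar around the stem.
So lakazd → falakazdus.

falakazdus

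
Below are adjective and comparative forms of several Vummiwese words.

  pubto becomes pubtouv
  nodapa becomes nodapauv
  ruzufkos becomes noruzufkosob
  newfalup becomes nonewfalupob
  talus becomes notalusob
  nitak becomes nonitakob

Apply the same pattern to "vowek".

pubto and ruzufkos both have last vowel 'o' yet inflect differently (pubtouv, noruzufkosob), so the last vowel is not what conditions the rule; whether the stem ends in a vowel or a consonant is.
"vowek" ends in a consonant. The stems ending in a consonant (ruzufkos → noruzufkosob, newfalup → nonewfalupob, talus → notalusob) add no- … -ob around the stem.
The other pattern: stems ending in a vowel add -uv.
So vowek → novowekob.

novowekob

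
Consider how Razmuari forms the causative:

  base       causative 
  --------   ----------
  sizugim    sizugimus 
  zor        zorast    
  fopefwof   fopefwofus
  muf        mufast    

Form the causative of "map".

"map" has 1 vowel. The stems with 1 vowel (zor → zorast, muf → mufast) add -ast.
The other pattern: stems with 3 vowels add -us.
So map → mapast.

mapast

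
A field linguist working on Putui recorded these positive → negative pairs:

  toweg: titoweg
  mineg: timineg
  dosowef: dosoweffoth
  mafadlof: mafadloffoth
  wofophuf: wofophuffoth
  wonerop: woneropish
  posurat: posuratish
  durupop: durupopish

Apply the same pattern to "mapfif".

"mapfif" ends in -f. The stems ending in -f (dosowef → dosoweffoth, mafadlof → mafadloffoth, wofophuf → wofophuffoth) double the final consonant and add -oth.
So mapfif → mapfiffoth.

mapfiffoth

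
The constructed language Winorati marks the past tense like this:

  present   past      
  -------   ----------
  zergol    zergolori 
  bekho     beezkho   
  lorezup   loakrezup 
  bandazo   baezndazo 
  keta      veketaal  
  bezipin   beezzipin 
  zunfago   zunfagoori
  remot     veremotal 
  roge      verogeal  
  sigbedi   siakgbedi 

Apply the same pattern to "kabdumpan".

"kabdumpan" begins with k-. The one such stem in the data (keta → veketaal) adds ve- … -al around the stem, so the same rule applies.
So kabdumpan → vekabdumpanal.

vekabdumpanal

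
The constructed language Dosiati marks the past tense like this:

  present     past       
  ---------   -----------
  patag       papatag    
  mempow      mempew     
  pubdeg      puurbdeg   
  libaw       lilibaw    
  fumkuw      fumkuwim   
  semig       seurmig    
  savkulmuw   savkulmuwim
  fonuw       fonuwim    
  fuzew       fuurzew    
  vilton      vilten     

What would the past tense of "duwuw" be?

duwuwim

libaw and fonuw both end in -w yet inflect differently (lilibaw, fonuwim), so the final letter is not what conditions the rule; the last vowel is.
"duwuw" has last vowel 'u'. The stems whose last vowel is 'u' (fonuw → fonuwim, fumkuw → fumkuwim, savkulmuw → savkulmuwim) add -im.
The other patterns: stems whose last vowel is 'a' repeat the first consonant+vowel as a prefix; stems whose last vowel is 'o' change the last vowel to 'e'; stems whose last vowel is 'e' or 'i' insert -ur- after the first vowel.
So duwuw → duwuwim.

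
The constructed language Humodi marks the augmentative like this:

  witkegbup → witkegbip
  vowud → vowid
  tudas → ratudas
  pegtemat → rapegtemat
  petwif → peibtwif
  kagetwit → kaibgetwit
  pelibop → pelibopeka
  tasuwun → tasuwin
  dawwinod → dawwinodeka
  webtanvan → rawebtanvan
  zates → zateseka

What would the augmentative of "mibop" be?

pegtemat and kagetwit both end in -t yet inflect differently (rapegtemat, kaibgetwit), so the final letter is not what conditions the rule; the last vowel is.
"mibop" has last vowel 'o'. The stems whose last vowel is 'o' (dawwinod → dawwinodeka, pelibop → pelibopeka) add -eka.
So mibop → mibopeka.

mibopeka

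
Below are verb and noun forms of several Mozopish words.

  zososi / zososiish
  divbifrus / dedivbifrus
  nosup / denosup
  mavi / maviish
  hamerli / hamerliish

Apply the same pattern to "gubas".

degubas

divbifrus and hamerli both have 3 vowels yet inflect differently (dedivbifrus, hamerliish), so the number of vowels is not what conditions the rule; whether the stem ends in a vowel or a consonant is.
"gubas" ends in a consonant. The stems ending in a consonant (divbifrus → dedivbifrus, nosup → denosup) add the prefix de-.
The other pattern: stems ending in a vowel add -ish.
So gubas → degubas.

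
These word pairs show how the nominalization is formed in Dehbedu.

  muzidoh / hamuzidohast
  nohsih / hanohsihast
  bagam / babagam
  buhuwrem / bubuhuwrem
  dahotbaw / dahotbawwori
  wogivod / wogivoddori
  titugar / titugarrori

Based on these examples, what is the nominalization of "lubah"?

halubahast

"lubah" ends in -h. The stems ending in -h (muzidoh → hamuzidohast, nohsih → hanohsihast) add ha- … -ast around the stem.
So lubah → halubahast.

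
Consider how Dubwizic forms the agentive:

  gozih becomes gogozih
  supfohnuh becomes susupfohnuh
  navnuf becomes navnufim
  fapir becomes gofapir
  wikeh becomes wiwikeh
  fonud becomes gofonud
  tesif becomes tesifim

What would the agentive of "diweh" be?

"diweh" ends in -h. The stems ending in -h (supfohnuh → susupfohnuh, wikeh → wiwikeh, gozih → gogozih) repeat the first consonant+vowel as a prefix.
So diweh → didiweh.

didiweh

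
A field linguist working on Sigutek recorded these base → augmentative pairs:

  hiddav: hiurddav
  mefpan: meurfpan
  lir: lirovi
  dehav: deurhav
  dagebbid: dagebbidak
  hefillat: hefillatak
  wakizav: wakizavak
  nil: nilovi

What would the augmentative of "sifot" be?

dehav and wakizav both end in -v yet inflect differently (deurhav, wakizavak), so the final letter is not what conditions the rule; the number of vowels is.
"sifot" has 2 vowels. The stems with 2 vowels (mefpan → meurfpan, dehav → deurhav, hiddav → hiurddav) insert -ur- after the first vowel.
So sifot → siurfot.

siurfot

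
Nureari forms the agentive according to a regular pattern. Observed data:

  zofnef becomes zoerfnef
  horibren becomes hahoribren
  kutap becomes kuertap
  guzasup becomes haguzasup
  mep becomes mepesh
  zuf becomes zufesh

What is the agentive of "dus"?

dusesh

"dus" has 1 vowel. The stems with 1 vowel (mep → mepesh, zuf → zufesh) add -esh.
So dus → dusesh.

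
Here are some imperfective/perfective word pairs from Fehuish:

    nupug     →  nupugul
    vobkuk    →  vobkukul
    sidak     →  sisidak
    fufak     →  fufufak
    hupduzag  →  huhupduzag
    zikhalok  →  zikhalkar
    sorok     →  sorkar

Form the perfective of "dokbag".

vobkuk and sidak both end in -k yet inflect differently (vobkukul, sisidak), so the final letter is not what conditions the rule; the last vowel is.
"dokbag" has last vowel 'a'. The stems whose last vowel is 'a' (sidak → sisidak, fufak → fufufak, hupduzag → huhupduzag) repeat the first consonant+vowel as a prefix.
The other patterns: stems whose last vowel is 'u' add -ul; stems whose last vowel is 'o' delete the last vowel and add -ar.
So dokbag → dodokbag.

dodokbag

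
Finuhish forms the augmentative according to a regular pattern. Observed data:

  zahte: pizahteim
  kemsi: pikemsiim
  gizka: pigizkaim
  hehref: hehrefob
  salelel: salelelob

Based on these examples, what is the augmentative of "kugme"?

pikugmeim

zahte and hehref both have last vowel 'e' yet inflect differently (pizahteim, hehrefob), so the last vowel is not what conditions the rule; whether the stem ends in a vowel or a consonant is.
"kugme" ends in a vowel. The stems ending in a vowel (zahte → pizahteim, kemsi → pikemsiim, gizka → pigizkaim) add pi- … -im around the stem.
The other pattern: stems ending in a consonant add -ob.
So kugme → pikugmeim.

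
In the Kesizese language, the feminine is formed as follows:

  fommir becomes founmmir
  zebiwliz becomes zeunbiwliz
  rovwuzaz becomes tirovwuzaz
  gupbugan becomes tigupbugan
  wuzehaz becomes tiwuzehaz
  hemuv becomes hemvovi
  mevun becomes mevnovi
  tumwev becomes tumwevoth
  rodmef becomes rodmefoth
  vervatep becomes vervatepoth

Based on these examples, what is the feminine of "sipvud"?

sipvdovi

zebiwliz and rovwuzaz both end in -z yet inflect differently (zeunbiwliz, tirovwuzaz), so the final letter is not what conditions the rule; the last vowel is.
"sipvud" has last vowel 'u'. The stems whose last vowel is 'u' (hemuv → hemvovi, mevun → mevnovi) delete the last vowel and add -ovi.
The other patterns: stems whose last vowel is 'i' insert -un- after the first vowel; stems whose last vowel is 'a' add the prefix ti-; stems whose last vowel is 'e' add -oth.
So sipvud → sipvdovi.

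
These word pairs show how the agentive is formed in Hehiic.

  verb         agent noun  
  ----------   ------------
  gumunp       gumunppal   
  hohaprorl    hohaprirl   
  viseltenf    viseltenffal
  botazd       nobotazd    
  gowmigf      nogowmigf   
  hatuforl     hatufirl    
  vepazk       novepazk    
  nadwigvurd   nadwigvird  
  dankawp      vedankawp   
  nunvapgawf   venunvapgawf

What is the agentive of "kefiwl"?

vekefiwl

"kefiwl" has second-to-last letter 'w'. The stems whose second-to-last letter is 'w' (nunvapgawf → venunvapgawf, dankawp → vedankawp) add the prefix ve-.
The other patterns: stems whose second-to-last letter is 'n' double the final consonant and add -al; stems whose second-to-last letter is 'r' change the last vowel to 'i'; stems whose second-to-last letter is 'g' or 'z' add the prefix no-.
So kefiwl → vekefiwl.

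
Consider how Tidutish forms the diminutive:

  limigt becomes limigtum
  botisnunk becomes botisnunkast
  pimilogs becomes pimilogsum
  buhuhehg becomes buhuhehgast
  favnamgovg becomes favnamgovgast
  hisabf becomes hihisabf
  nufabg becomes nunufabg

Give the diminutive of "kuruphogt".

kuruphogtum

nufabg and favnamgovg both end in -g yet inflect differently (nunufabg, favnamgovgast), so the final letter is not what conditions the rule; the second-to-last letter is.
"kuruphogt" has second-to-last letter 'g'. The stems whose second-to-last letter is 'g' (pimilogs → pimilogsum, limigt → limigtum) add -um.
The other patterns: stems whose second-to-last letter is 'b' repeat the first consonant+vowel as a prefix; stems whose second-to-last letter is 'h', 'n' or 'v' add -ast.
So kuruphogt → kuruphogtum.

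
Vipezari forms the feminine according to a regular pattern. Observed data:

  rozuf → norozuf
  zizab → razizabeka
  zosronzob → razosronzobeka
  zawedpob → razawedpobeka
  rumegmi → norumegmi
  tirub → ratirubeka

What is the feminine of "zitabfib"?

razitabfibeka

tirub and rozuf both have last vowel 'u' yet inflect differently (ratirubeka, norozuf), so the last vowel is not what conditions the rule; the final letter is.
"zitabfib" ends in -b. The stems ending in -b (tirub → ratirubeka, zawedpob → razawedpobeka, zizab → razizabeka) add ra- … -eka around the stem.
The other pattern: stems ending in -f or -i add the prefix no-.
So zitabfib → razitabfibeka.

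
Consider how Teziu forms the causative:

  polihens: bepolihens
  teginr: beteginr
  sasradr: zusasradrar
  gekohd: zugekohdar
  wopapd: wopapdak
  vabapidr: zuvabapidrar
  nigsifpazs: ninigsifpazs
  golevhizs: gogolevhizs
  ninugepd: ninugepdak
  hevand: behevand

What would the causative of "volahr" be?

zuvolahrar

golevhizs and polihens both end in -s yet inflect differently (gogolevhizs, bepolihens), so the final letter is not what conditions the rule; the second-to-last letter is.
"volahr" has second-to-last letter 'h'. The one such stem in the data (gekohd → zugekohdar) adds zu- … -ar around the stem, so the same rule applies.
So volahr → zuvolahrar.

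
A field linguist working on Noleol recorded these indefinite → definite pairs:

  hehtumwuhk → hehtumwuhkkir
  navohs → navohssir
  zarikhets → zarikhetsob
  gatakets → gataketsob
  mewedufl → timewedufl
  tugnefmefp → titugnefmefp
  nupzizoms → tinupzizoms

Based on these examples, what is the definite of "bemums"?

tibemums

navohs and zarikhets both end in -s yet inflect differently (navohssir, zarikhetsob), so the final letter is not what conditions the rule; the second-to-last letter is.
"bemums" has second-to-last letter 'm'. The one such stem in the data (nupzizoms → tinupzizoms) adds the prefix ti-, so the same rule applies.
So bemums → tibemums.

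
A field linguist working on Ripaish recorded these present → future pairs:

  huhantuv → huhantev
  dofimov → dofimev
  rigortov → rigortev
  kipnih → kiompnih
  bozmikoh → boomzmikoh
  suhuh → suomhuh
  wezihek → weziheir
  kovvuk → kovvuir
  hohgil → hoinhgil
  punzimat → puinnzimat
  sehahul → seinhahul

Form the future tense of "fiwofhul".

fiinwofhul

"fiwofhul" ends in -l. The stems ending in -l (hohgil → hoinhgil, sehahul → seinhahul) insert -in- after the first vowel.
The other patterns: stems ending in -v change the last vowel to 'e'; stems ending in -h insert -om- after the first vowel; stems ending in -k drop the final letter and add -ir.
So fiwofhul → fiinwofhul.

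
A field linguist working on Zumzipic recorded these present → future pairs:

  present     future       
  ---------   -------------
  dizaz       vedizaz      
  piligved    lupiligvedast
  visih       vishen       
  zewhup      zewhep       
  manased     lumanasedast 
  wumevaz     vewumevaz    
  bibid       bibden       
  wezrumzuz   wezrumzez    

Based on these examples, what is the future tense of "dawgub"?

dawgeb

dizaz and wezrumzuz both end in -z yet inflect differently (vedizaz, wezrumzez), so the final letter is not what conditions the rule; the last vowel is.
"dawgub" has last vowel 'u'. The stems whose last vowel is 'u' (wezrumzuz → wezrumzez, zewhup → zewhep) change the last vowel to 'e'.
The other patterns: stems whose last vowel is 'a' add the prefix ve-; stems whose last vowel is 'i' delete the last vowel and add -en; stems whose last vowel is 'e' add lu- … -ast around the stem.
So dawgub → dawgeb.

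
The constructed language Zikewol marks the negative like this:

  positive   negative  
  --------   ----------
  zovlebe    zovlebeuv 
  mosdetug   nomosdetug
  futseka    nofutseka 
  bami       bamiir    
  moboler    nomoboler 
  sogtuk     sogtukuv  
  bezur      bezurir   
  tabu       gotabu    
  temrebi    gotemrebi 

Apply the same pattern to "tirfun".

"tirfun" begins with t-. The stems beginning with t- (temrebi → gotemrebi, tabu → gotabu) add the prefix go-.
The other patterns: stems beginning with s- or z- add -uv; stems beginning with f- or m- add the prefix no-; stems beginning with b- add -ir.
So tirfun → gotirfun.

gotirfun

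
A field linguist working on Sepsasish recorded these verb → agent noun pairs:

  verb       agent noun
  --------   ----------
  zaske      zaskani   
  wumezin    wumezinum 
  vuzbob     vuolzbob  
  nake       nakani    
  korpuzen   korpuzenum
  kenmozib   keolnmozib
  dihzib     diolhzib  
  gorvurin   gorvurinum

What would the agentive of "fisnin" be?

fisninum

dihzib and wumezin both have last vowel 'i' yet inflect differently (diolhzib, wumezinum), so the last vowel is not what conditions the rule; the final letter is.
"fisnin" ends in -n. The stems ending in -n (wumezin → wumezinum, gorvurin → gorvurinum, korpuzen → korpuzenum) add -um.
So fisnin → fisninum.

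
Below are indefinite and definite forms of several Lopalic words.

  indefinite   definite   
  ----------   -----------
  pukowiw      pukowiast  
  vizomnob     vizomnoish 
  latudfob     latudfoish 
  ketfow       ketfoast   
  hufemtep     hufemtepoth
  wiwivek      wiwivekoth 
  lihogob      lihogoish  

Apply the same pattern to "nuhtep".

nuhtepoth

"nuhtep" ends in -p. The one such stem in the data (hufemtep → hufemtepoth) adds -oth, so the same rule applies.
So nuhtep → nuhtepoth.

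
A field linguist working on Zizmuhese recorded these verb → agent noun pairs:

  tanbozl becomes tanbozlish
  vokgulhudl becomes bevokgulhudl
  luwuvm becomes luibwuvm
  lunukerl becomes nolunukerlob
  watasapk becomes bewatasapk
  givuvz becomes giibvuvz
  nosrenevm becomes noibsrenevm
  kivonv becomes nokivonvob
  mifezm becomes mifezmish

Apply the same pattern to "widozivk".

luwuvm and mifezm both end in -m yet inflect differently (luibwuvm, mifezmish), so the final letter is not what conditions the rule; the second-to-last letter is.
"widozivk" has second-to-last letter 'v'. The stems whose second-to-last letter is 'v' (luwuvm → luibwuvm, givuvz → giibvuvz, nosrenevm → noibsrenevm) insert -ib- after the first vowel.
The other patterns: stems whose second-to-last letter is 'n' or 'r' add no- … -ob around the stem; stems whose second-to-last letter is 'z' add -ish; stems whose second-to-last letter is 'd' or 'p' add the prefix be-.
So widozivk → wiibdozivk.

wiibdozivk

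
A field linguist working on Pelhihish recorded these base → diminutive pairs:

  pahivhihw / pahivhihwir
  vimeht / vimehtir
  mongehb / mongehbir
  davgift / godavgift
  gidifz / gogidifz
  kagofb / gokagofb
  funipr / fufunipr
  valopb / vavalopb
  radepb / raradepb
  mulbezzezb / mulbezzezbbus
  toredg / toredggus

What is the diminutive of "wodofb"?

vimeht and davgift both end in -t yet inflect differently (vimehtir, godavgift), so the final letter is not what conditions the rule; the second-to-last letter is.
"wodofb" has second-to-last letter 'f'. The stems whose second-to-last letter is 'f' (davgift → godavgift, gidifz → gogidifz, kagofb → gokagofb) add the prefix go-.
So wodofb → gowodofb.

gowodofb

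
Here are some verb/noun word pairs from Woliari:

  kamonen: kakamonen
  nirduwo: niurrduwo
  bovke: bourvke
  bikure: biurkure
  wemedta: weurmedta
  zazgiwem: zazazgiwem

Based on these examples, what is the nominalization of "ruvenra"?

ruurvenra

kamonen and bikure both have last vowel 'e' yet inflect differently (kakamonen, biurkure), so the last vowel is not what conditions the rule; whether the stem ends in a vowel or a consonant is.
"ruvenra" ends in a vowel. The stems ending in a vowel (wemedta → weurmedta, bikure → biurkure, bovke → bourvke) insert -ur- after the first vowel.
So ruvenra → ruurvenra.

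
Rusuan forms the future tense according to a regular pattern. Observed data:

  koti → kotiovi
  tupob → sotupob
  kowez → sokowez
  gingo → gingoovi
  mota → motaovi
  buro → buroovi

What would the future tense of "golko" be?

buro and tupob both have last vowel 'o' yet inflect differently (buroovi, sotupob), so the last vowel is not what conditions the rule; whether the stem ends in a vowel or a consonant is.
"golko" ends in a vowel. The stems ending in a vowel (koti → kotiovi, buro → buroovi, gingo → gingoovi) add -ovi.
The other pattern: stems ending in a consonant add the prefix so-.
So golko → golkoovi.

golkoovi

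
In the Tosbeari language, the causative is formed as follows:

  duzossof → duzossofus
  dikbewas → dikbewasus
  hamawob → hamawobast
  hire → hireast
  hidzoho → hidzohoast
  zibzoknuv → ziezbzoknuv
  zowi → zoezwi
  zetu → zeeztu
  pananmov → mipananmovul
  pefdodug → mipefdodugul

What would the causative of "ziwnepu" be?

"ziwnepu" begins with z-. The stems beginning with z- (zibzoknuv → ziezbzoknuv, zowi → zoezwi, zetu → zeeztu) insert -ez- after the first vowel.
The other patterns: stems beginning with d- add -us; stems beginning with h- add -ast; stems beginning with p- add mi- … -ul around the stem.
So ziwnepu → ziezwnepu.

ziezwnepu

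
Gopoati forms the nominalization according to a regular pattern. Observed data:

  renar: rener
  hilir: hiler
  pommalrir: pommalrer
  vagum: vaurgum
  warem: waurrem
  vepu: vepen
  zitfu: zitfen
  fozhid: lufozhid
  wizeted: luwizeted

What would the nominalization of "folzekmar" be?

vagum and vepu both have last vowel 'u' yet inflect differently (vaurgum, vepen), so the last vowel is not what conditions the rule; the final letter is.
"folzekmar" ends in -r. The stems ending in -r (renar → rener, hilir → hiler, pommalrir → pommalrer) change the last vowel to 'e'.
So folzekmar → folzekmer.

folzekmer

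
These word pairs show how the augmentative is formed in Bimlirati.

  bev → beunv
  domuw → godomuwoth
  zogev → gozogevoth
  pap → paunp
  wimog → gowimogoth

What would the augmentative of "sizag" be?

zogev and bev both end in -v yet inflect differently (gozogevoth, beunv), so the final letter is not what conditions the rule; the number of vowels is.
"sizag" has 2 vowels. The stems with 2 vowels (zogev → gozogevoth, wimog → gowimogoth, domuw → godomuwoth) add go- … -oth around the stem.
The other pattern: stems with 1 vowel insert -un- after the first vowel.
So sizag → gosizagoth.

gosizagoth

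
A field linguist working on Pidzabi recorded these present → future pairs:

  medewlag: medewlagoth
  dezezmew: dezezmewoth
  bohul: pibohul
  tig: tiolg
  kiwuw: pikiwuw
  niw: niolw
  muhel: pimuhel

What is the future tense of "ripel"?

piripel

niw and kiwuw both end in -w yet inflect differently (niolw, pikiwuw), so the final letter is not what conditions the rule; the number of vowels is.
"ripel" has 2 vowels. The stems with 2 vowels (bohul → pibohul, muhel → pimuhel, kiwuw → pikiwuw) add the prefix pi-.
The other patterns: stems with 1 vowel insert -ol- after the first vowel; stems with 3 vowels add -oth.
So ripel → piripel.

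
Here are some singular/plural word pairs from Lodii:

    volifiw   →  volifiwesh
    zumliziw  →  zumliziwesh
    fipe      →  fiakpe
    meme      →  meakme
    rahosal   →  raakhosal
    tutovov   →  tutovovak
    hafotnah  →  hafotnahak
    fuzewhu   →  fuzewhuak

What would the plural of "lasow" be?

rahosal and hafotnah both have last vowel 'a' yet inflect differently (raakhosal, hafotnahak), so the last vowel is not what conditions the rule; the final letter is.
"lasow" ends in -w. The stems ending in -w (volifiw → volifiwesh, zumliziw → zumliziwesh) add -esh.
The other patterns: stems ending in -e or -l insert -ak- after the first vowel; stems ending in -h, -u or -v add -ak.
So lasow → lasowesh.

lasowesh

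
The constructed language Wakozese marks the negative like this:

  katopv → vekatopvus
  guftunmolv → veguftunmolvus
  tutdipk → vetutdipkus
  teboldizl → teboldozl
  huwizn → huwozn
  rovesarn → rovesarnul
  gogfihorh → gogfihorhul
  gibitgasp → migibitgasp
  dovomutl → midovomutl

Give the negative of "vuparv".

vuparvul

huwizn and rovesarn both end in -n yet inflect differently (huwozn, rovesarnul), so the final letter is not what conditions the rule; the second-to-last letter is.
"vuparv" has second-to-last letter 'r'. The stems whose second-to-last letter is 'r' (rovesarn → rovesarnul, gogfihorh → gogfihorhul) add -ul.
The other patterns: stems whose second-to-last letter is 'l' or 'p' add ve- … -us around the stem; stems whose second-to-last letter is 'z' change the last vowel to 'o'; stems whose second-to-last letter is 's' or 't' add the prefix mi-.
So vuparv → vuparvul.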